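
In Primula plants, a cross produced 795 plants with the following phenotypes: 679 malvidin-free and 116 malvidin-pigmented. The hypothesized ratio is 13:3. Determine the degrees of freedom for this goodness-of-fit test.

A goodness-of-fit test with 2 phenotype classes has df = 2 − 1 = 1.

1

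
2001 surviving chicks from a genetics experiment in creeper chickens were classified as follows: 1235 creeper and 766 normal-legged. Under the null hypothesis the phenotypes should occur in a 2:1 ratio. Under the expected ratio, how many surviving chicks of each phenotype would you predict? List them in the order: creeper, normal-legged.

1334, 667

Total ratio parts = 3. Expected numbers out of 2001:
  creeper: 2001 × 2/3 = 1334
  normal-legged: 2001 × 1/3 = 667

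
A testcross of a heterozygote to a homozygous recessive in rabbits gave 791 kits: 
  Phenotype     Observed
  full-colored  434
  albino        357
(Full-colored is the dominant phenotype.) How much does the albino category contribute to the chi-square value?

A testcross of a heterozygote (Aa × aa) gives a 1:1 phenotypic ratio.
Expected counts for N = 791 under a 1:1 ratio (total parts = 2):
  full-colored: 791 × 1/2 = 395.5
  albino: 791 × 1/2 = 395.5
Contribution of albino: (357 − 395.5)² / 395.5 = 3.7478

3.748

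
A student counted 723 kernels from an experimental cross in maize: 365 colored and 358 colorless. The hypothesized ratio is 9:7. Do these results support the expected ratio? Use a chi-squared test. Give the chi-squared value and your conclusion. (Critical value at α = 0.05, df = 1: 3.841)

9.767; not consistent

Total ratio parts = 16. Expected numbers out of 723:
  colored: 723 × 9/16 = 406.6875
  colorless: 723 × 7/16 = 316.3125
χ² = Σ (O − E)² / E
  colored: (365 − 406.6875)² / 406.6875 = 4.2732
  colorless: (358 − 316.3125)² / 316.3125 = 5.4941
χ² = 4.2732 + 5.4941 = 9.7673 ≈ 9.767
Degrees of freedom = 2 − 1 = 1; critical value at α = 0.05 is 3.841.
Since 9.767 > 3.841, we reject the null hypothesis — the data do not fit the 9:7 ratio.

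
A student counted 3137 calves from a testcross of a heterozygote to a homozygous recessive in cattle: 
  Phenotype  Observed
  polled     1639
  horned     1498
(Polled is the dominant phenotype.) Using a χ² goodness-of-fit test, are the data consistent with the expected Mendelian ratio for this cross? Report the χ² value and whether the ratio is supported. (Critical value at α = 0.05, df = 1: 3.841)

A testcross of a heterozygote (Aa × aa) gives a 1:1 phenotypic ratio.
The 1:1 ratio has 2 parts, so with N = 3137 the expected counts are:
  polled: 3137 × 1/2 = 1568.5
  horned: 3137 × 1/2 = 1568.5
χ² = Σ (O − E)² / E
  polled: (1639 − 1568.5)² / 1568.5 = 3.1688
  horned: (1498 − 1568.5)² / 1568.5 = 3.1688
χ² = 3.1688 + 3.1688 = 6.3376 ≈ 6.338
Degrees of freedom = 2 − 1 = 1; critical value at α = 0.05 is 3.841.
Since 6.338 > 3.841, we reject the null hypothesis — the data do not fit the 1:1 ratio.

6.338; not consistent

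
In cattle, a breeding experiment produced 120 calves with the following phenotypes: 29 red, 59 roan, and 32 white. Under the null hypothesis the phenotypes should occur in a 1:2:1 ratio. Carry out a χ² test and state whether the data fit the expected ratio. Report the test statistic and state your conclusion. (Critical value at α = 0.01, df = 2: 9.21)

0.183; consistent

Under the 1:2:1 hypothesis (Σ ratio = 4, N = 120):
  red: 120 × 1/4 = 30
  roan: 120 × 2/4 = 60
  white: 120 × 1/4 = 30
χ² = Σ (O − E)² / E
  red: (29 − 30)² / 30 = 0.0333
  roan: (59 − 60)² / 60 = 0.0167
  white: (32 − 30)² / 30 = 0.1333
χ² = 0.0333 + 0.0167 + 0.1333 = 0.1833 ≈ 0.183
Degrees of freedom = 3 − 1 = 2; critical value at α = 0.01 is 9.21.
Since 0.183 < 9.21, we fail to reject the null hypothesis — the data are consistent with the 1:2:1 ratio.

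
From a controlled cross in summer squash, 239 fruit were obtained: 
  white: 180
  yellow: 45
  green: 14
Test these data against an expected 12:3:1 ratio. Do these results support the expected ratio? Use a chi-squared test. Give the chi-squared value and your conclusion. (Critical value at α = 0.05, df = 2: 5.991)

The 12:3:1 ratio has 16 parts, so with N = 239 the expected counts are:
  white: 239 × 12/16 = 179.25
  yellow: 239 × 3/16 = 44.8125
  green: 239 × 1/16 = 14.9375
χ² = Σ (O − E)² / E
  white: (180 − 179.25)² / 179.25 = 0.0031
  yellow: (45 − 44.8125)² / 44.8125 = 0.0008
  green: (14 − 14.9375)² / 14.9375 = 0.0588
χ² = 0.0031 + 0.0008 + 0.0588 = 0.0627 ≈ 0.063
Degrees of freedom = 3 − 1 = 2; critical value at α = 0.05 is 5.991.
Since 0.063 < 5.991, we fail to reject the null hypothesis — the data are consistent with the 12:3:1 ratio.

0.063; consistent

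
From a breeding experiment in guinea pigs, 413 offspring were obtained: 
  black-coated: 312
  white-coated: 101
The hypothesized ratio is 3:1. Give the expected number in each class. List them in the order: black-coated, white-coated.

The 3:1 ratio has 4 parts, so with N = 413 the expected counts are:
  black-coated: 413 × 3/4 = 309.75
  white-coated: 413 × 1/4 = 103.25

309.75, 103.25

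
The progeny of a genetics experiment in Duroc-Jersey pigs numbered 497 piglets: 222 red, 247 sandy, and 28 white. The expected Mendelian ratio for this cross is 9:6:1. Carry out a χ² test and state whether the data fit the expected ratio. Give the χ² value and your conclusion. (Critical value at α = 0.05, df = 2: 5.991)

31.875; not consistent

Total ratio parts = 16. Expected numbers out of 497:
  red: 497 × 9/16 = 279.5625
  sandy: 497 × 6/16 = 186.375
  white: 497 × 1/16 = 31.0625
χ² = Σ (O − E)² / E
  red: (222 − 279.5625)² / 279.5625 = 11.8522
  sandy: (247 − 186.375)² / 186.375 = 19.7204
  white: (28 − 31.0625)² / 31.0625 = 0.3019
χ² = 11.8522 + 19.7204 + 0.3019 = 31.8745 ≈ 31.875
Degrees of freedom = 3 − 1 = 2; critical value at α = 0.05 is 5.991.
Since 31.875 > 5.991, we reject the null hypothesis — the data do not fit the 9:6:1 ratio.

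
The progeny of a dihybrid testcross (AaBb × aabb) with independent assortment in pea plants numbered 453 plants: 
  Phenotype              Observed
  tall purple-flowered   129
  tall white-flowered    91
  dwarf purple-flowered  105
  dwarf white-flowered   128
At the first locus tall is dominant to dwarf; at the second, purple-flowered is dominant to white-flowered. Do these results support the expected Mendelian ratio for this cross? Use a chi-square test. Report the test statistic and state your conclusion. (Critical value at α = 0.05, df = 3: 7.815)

A dihybrid testcross with independent assortment gives a 1:1:1:1 ratio.
Total ratio parts = 4. Expected numbers out of 453:
  tall purple-flowered: 453 × 1/4 = 113.25
  tall white-flowered: 453 × 1/4 = 113.25
  dwarf purple-flowered: 453 × 1/4 = 113.25
  dwarf white-flowered: 453 × 1/4 = 113.25
χ² = Σ (O − E)² / E
  tall purple-flowered: (129 − 113.25)² / 113.25 = 2.1904
  tall white-flowered: (91 − 113.25)² / 113.25 = 4.3714
  dwarf purple-flowered: (105 − 113.25)² / 113.25 = 0.6010
  dwarf white-flowered: (128 − 113.25)² / 113.25 = 1.9211
χ² = 2.1904 + 4.3714 + 0.6010 + 1.9211 = 9.0839 ≈ 9.084
Degrees of freedom = 4 − 1 = 3; critical value at α = 0.05 is 7.815.
Since 9.084 > 7.815, we reject the null hypothesis — the data do not fit the 1:1:1:1 ratio.

9.084; not consistent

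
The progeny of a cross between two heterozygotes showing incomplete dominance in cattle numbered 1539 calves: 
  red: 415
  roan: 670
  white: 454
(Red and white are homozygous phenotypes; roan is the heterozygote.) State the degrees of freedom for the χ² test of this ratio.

2

With incomplete dominance, a heterozygote × heterozygote cross gives a 1:2:1 phenotypic ratio.
A goodness-of-fit test with 3 phenotype classes has df = 3 − 1 = 2.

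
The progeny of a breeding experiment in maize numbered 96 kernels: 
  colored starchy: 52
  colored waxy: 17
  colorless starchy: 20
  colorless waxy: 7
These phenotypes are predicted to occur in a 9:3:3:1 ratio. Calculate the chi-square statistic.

Expected counts for N = 96 under a 9:3:3:1 ratio (total parts = 16):
  colored starchy: 96 × 9/16 = 54
  colored waxy: 96 × 3/16 = 18
  colorless starchy: 96 × 3/16 = 18
  colorless waxy: 96 × 1/16 = 6
χ² = Σ (O − E)² / E
  colored starchy: (52 − 54)² / 54 = 0.0741
  colored waxy: (17 − 18)² / 18 = 0.0556
  colorless starchy: (20 − 18)² / 18 = 0.2222
  colorless waxy: (7 − 6)² / 6 = 0.1667
χ² = 0.0741 + 0.0556 + 0.2222 + 0.1667 = 0.5186 ≈ 0.519

0.519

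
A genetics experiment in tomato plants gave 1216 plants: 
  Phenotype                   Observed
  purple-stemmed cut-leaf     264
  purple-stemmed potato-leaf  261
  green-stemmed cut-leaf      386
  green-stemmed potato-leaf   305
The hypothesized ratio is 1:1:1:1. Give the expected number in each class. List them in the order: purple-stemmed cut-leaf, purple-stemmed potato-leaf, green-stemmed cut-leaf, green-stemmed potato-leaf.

Total ratio parts = 4. Expected numbers out of 1216:
  purple-stemmed cut-leaf: 1216 × 1/4 = 304
  purple-stemmed potato-leaf: 1216 × 1/4 = 304
  green-stemmed cut-leaf: 1216 × 1/4 = 304
  green-stemmed potato-leaf: 1216 × 1/4 = 304

304, 304, 304, 304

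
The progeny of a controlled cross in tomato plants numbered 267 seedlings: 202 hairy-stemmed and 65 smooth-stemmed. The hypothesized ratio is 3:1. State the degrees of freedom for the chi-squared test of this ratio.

1

A goodness-of-fit test with 2 phenotype classes has df = 2 − 1 = 1.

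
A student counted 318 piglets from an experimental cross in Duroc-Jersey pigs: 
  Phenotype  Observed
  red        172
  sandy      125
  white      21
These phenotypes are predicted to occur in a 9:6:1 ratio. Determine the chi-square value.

0.605

The 9:6:1 ratio has 16 parts, so with N = 318 the expected counts are:
  red: 318 × 9/16 = 178.875
  sandy: 318 × 6/16 = 119.25
  white: 318 × 1/16 = 19.875
χ² = Σ (O − E)² / E
  red: (172 − 178.875)² / 178.875 = 0.2642
  sandy: (125 − 119.25)² / 119.25 = 0.2773
  white: (21 − 19.875)² / 19.875 = 0.0637
χ² = 0.2642 + 0.2773 + 0.0637 = 0.6052 ≈ 0.605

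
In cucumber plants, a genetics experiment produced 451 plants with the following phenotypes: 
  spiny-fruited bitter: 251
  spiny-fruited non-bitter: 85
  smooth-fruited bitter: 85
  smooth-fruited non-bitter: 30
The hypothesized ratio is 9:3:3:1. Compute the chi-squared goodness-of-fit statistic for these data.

Under the 9:3:3:1 hypothesis (Σ ratio = 16, N = 451):
  spiny-fruited bitter: 451 × 9/16 = 253.6875
  spiny-fruited non-bitter: 451 × 3/16 = 84.5625
  smooth-fruited bitter: 451 × 3/16 = 84.5625
  smooth-fruited non-bitter: 451 × 1/16 = 28.1875
χ² = Σ (O − E)² / E
  spiny-fruited bitter: (251 − 253.6875)² / 253.6875 = 0.0285
  spiny-fruited non-bitter: (85 − 84.5625)² / 84.5625 = 0.0023
  smooth-fruited bitter: (85 − 84.5625)² / 84.5625 = 0.0023
  smooth-fruited non-bitter: (30 − 28.1875)² / 28.1875 = 0.1165
χ² = 0.0285 + 0.0023 + 0.0023 + 0.1165 = 0.1496 ≈ 0.150

0.150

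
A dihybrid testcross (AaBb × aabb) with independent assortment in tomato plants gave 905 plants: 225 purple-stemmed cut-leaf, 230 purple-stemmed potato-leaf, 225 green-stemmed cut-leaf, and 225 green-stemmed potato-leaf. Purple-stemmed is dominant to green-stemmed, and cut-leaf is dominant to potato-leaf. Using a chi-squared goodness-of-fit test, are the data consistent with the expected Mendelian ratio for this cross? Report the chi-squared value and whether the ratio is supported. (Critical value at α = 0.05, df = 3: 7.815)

A dihybrid testcross with independent assortment gives a 1:1:1:1 ratio.
Total ratio parts = 4. Expected numbers out of 905:
  purple-stemmed cut-leaf: 905 × 1/4 = 226.25
  purple-stemmed potato-leaf: 905 × 1/4 = 226.25
  green-stemmed cut-leaf: 905 × 1/4 = 226.25
  green-stemmed potato-leaf: 905 × 1/4 = 226.25
χ² = Σ (O − E)² / E
  purple-stemmed cut-leaf: (225 − 226.25)² / 226.25 = 0.0069
  purple-stemmed potato-leaf: (230 − 226.25)² / 226.25 = 0.0622
  green-stemmed cut-leaf: (225 − 226.25)² / 226.25 = 0.0069
  green-stemmed potato-leaf: (225 − 226.25)² / 226.25 = 0.0069
χ² = 0.0069 + 0.0622 + 0.0069 + 0.0069 = 0.0829 ≈ 0.083
Degrees of freedom = 4 − 1 = 3; critical value at α = 0.05 is 7.815.
Since 0.083 < 7.815, we fail to reject the null hypothesis — the data are consistent with the 1:1:1:1 ratio.

0.083; consistent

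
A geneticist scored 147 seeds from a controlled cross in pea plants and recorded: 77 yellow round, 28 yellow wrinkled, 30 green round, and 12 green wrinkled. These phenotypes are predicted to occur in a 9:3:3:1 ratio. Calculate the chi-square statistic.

Expected counts for N = 147 under a 9:3:3:1 ratio (total parts = 16):
  yellow round: 147 × 9/16 = 82.6875
  yellow wrinkled: 147 × 3/16 = 27.5625
  green round: 147 × 3/16 = 27.5625
  green wrinkled: 147 × 1/16 = 9.1875
χ² = Σ (O − E)² / E
  yellow round: (77 − 82.6875)² / 82.6875 = 0.3912
  yellow wrinkled: (28 − 27.5625)² / 27.5625 = 0.0069
  green round: (30 − 27.5625)² / 27.5625 = 0.2156
  green wrinkled: (12 − 9.1875)² / 9.1875 = 0.8610
χ² = 0.3912 + 0.0069 + 0.2156 + 0.8610 = 1.4747 ≈ 1.475

1.475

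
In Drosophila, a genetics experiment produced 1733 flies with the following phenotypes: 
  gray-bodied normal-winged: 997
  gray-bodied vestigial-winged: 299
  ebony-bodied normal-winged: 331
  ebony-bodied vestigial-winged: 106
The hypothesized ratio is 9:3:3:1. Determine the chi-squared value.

Expected counts for N = 1733 under a 9:3:3:1 ratio (total parts = 16):
  gray-bodied normal-winged: 1733 × 9/16 = 974.8125
  gray-bodied vestigial-winged: 1733 × 3/16 = 324.9375
  ebony-bodied normal-winged: 1733 × 3/16 = 324.9375
  ebony-bodied vestigial-winged: 1733 × 1/16 = 108.3125
χ² = Σ (O − E)² / E
  gray-bodied normal-winged: (997 − 974.8125)² / 974.8125 = 0.5050
  gray-bodied vestigial-winged: (299 − 324.9375)² / 324.9375 = 2.0704
  ebony-bodied normal-winged: (331 − 324.9375)² / 324.9375 = 0.1131
  ebony-bodied vestigial-winged: (106 − 108.3125)² / 108.3125 = 0.0494
χ² = 0.5050 + 2.0704 + 0.1131 + 0.0494 = 2.7379 ≈ 2.738

2.738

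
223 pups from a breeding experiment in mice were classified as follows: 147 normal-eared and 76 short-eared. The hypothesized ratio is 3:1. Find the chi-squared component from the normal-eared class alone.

Total ratio parts = 4. Expected numbers out of 223:
  normal-eared: 223 × 3/4 = 167.25
  short-eared: 223 × 1/4 = 55.75
Contribution of normal-eared: (147 − 167.25)² / 167.25 = 2.4518

2.452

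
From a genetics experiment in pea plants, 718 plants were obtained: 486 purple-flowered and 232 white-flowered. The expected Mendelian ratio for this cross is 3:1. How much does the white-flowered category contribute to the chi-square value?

The 3:1 ratio has 4 parts, so with N = 718 the expected counts are:
  purple-flowered: 718 × 3/4 = 538.5
  white-flowered: 718 × 1/4 = 179.5
Contribution of white-flowered: (232 − 179.5)² / 179.5 = 15.3552

15.355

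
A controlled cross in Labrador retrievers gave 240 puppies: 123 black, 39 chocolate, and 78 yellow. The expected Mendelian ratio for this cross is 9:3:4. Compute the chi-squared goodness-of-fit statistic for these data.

7.267

Expected counts for N = 240 under a 9:3:4 ratio (total parts = 16):
  black: 240 × 9/16 = 135
  chocolate: 240 × 3/16 = 45
  yellow: 240 × 4/16 = 60
χ² = Σ (O − E)² / E
  black: (123 − 135)² / 135 = 1.0667
  chocolate: (39 − 45)² / 45 = 0.8000
  yellow: (78 − 60)² / 60 = 5.4000
χ² = 1.0667 + 0.8000 + 5.4000 = 7.2667 ≈ 7.267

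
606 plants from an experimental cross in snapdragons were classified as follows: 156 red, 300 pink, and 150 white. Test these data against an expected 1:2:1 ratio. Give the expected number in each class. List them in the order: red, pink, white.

151.5, 303, 151.5

Under the 1:2:1 hypothesis (Σ ratio = 4, N = 606):
  red: 606 × 1/4 = 151.5
  pink: 606 × 2/4 = 303
  white: 606 × 1/4 = 151.5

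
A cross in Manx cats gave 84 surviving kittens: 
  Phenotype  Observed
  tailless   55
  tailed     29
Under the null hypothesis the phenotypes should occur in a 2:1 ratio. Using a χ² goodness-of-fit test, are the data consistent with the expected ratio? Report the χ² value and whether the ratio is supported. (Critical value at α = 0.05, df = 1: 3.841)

0.054; consistent

Expected counts for N = 84 under a 2:1 ratio (total parts = 3):
  tailless: 84 × 2/3 = 56
  tailed: 84 × 1/3 = 28
χ² = Σ (O − E)² / E
  tailless: (55 − 56)² / 56 = 0.0179
  tailed: (29 − 28)² / 28 = 0.0357
χ² = 0.0179 + 0.0357 = 0.0536 ≈ 0.054
Degrees of freedom = 2 − 1 = 1; critical value at α = 0.05 is 3.841.
Since 0.054 < 3.841, we fail to reject the null hypothesis — the data are consistent with the 2:1 ratio.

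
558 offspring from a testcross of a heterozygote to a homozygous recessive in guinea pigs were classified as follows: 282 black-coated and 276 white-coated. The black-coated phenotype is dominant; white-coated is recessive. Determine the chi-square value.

0.065

A testcross of a heterozygote (Aa × aa) gives a 1:1 phenotypic ratio.
Total ratio parts = 2. Expected numbers out of 558:
  black-coated: 558 × 1/2 = 279
  white-coated: 558 × 1/2 = 279
χ² = Σ (O − E)² / E
  black-coated: (282 − 279)² / 279 = 0.0323
  white-coated: (276 − 279)² / 279 = 0.0323
χ² = 0.0323 + 0.0323 = 0.0646 ≈ 0.065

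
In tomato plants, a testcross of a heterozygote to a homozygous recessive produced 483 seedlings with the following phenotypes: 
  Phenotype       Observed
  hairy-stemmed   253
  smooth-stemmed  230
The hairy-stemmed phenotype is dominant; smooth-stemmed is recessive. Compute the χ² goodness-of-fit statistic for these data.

1.095

A testcross of a heterozygote (Aa × aa) gives a 1:1 phenotypic ratio.
Under the 1:1 hypothesis (Σ ratio = 2, N = 483):
  hairy-stemmed: 483 × 1/2 = 241.5
  smooth-stemmed: 483 × 1/2 = 241.5
χ² = Σ (O − E)² / E
  hairy-stemmed: (253 − 241.5)² / 241.5 = 0.5476
  smooth-stemmed: (230 − 241.5)² / 241.5 = 0.5476
χ² = 0.5476 + 0.5476 = 1.0952 ≈ 1.095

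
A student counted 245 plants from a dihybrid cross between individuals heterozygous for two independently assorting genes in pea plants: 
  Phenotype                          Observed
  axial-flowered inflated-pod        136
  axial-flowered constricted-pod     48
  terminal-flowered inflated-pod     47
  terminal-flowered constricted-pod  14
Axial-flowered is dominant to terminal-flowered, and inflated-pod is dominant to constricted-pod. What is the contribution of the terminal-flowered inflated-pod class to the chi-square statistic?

0.025

A dihybrid F₂ with independent assortment and complete dominance at both loci gives a 9:3:3:1 phenotypic ratio.
Under the 9:3:3:1 hypothesis (Σ ratio = 16, N = 245):
  axial-flowered inflated-pod: 245 × 9/16 = 137.8125
  axial-flowered constricted-pod: 245 × 3/16 = 45.9375
  terminal-flowered inflated-pod: 245 × 3/16 = 45.9375
  terminal-flowered constricted-pod: 245 × 1/16 = 15.3125
Contribution of terminal-flowered inflated-pod: (47 − 45.9375)² / 45.9375 = 0.0246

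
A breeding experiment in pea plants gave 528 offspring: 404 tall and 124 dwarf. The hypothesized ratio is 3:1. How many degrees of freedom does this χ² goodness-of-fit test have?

A goodness-of-fit test with 2 phenotype classes has df = 2 − 1 = 1.

1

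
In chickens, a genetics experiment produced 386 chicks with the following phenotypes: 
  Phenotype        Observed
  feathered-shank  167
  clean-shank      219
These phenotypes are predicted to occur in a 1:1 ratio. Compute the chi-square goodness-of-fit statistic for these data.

7.005

Expected counts for N = 386 under a 1:1 ratio (total parts = 2):
  feathered-shank: 386 × 1/2 = 193
  clean-shank: 386 × 1/2 = 193
χ² = Σ (O − E)² / E
  feathered-shank: (167 − 193)² / 193 = 3.5026
  clean-shank: (219 − 193)² / 193 = 3.5026
χ² = 3.5026 + 3.5026 = 7.0052 ≈ 7.005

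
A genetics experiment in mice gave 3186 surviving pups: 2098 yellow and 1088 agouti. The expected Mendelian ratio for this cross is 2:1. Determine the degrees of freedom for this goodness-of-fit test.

A goodness-of-fit test with 2 phenotype classes has df = 2 − 1 = 1.

1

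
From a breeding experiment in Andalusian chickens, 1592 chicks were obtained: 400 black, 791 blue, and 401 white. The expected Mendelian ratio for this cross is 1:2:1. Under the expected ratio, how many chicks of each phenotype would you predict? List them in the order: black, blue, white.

398, 796, 398

Total ratio parts = 4. Expected numbers out of 1592:
  black: 1592 × 1/4 = 398
  blue: 1592 × 2/4 = 796
  white: 1592 × 1/4 = 398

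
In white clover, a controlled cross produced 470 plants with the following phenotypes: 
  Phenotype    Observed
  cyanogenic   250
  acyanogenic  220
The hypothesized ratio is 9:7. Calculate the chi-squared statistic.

1.787

Total ratio parts = 16. Expected numbers out of 470:
  cyanogenic: 470 × 9/16 = 264.375
  acyanogenic: 470 × 7/16 = 205.625
χ² = Σ (O − E)² / E
  cyanogenic: (250 − 264.375)² / 264.375 = 0.7816
  acyanogenic: (220 − 205.625)² / 205.625 = 1.0049
χ² = 0.7816 + 1.0049 = 1.7865 ≈ 1.787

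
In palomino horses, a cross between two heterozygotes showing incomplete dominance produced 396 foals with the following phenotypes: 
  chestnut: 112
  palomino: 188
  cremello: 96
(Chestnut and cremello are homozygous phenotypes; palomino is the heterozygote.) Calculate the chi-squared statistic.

With incomplete dominance, a heterozygote × heterozygote cross gives a 1:2:1 phenotypic ratio.
Total ratio parts = 4. Expected numbers out of 396:
  chestnut: 396 × 1/4 = 99
  palomino: 396 × 2/4 = 198
  cremello: 396 × 1/4 = 99
χ² = Σ (O − E)² / E
  chestnut: (112 − 99)² / 99 = 1.7071
  palomino: (188 − 198)² / 198 = 0.5051
  cremello: (96 − 99)² / 99 = 0.0909
χ² = 1.7071 + 0.5051 + 0.0909 = 2.3031 ≈ 2.303

2.303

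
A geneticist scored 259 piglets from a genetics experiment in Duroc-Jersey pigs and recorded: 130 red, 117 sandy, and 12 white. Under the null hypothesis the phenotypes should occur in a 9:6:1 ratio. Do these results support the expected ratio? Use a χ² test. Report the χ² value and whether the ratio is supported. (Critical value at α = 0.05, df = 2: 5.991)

6.840; not consistent

The 9:6:1 ratio has 16 parts, so with N = 259 the expected counts are:
  red: 259 × 9/16 = 145.6875
  sandy: 259 × 6/16 = 97.125
  white: 259 × 1/16 = 16.1875
χ² = Σ (O − E)² / E
  red: (130 − 145.6875)² / 145.6875 = 1.6892
  sandy: (117 − 97.125)² / 97.125 = 4.0671
  white: (12 − 16.1875)² / 16.1875 = 1.0833
χ² = 1.6892 + 4.0671 + 1.0833 = 6.8396 ≈ 6.840
Degrees of freedom = 3 − 1 = 2; critical value at α = 0.05 is 5.991.
Since 6.840 > 5.991, we reject the null hypothesis — the data do not fit the 9:6:1 ratio.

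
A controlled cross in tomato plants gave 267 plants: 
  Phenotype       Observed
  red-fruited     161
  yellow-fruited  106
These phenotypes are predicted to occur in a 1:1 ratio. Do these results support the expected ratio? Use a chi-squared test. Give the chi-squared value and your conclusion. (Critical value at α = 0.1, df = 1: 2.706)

Total ratio parts = 2. Expected numbers out of 267:
  red-fruited: 267 × 1/2 = 133.5
  yellow-fruited: 267 × 1/2 = 133.5
χ² = Σ (O − E)² / E
  red-fruited: (161 − 133.5)² / 133.5 = 5.6648
  yellow-fruited: (106 − 133.5)² / 133.5 = 5.6648
χ² = 5.6648 + 5.6648 = 11.3296 ≈ 11.330
Degrees of freedom = 2 − 1 = 1; critical value at α = 0.1 is 2.706.
Since 11.330 > 2.706, we reject the null hypothesis — the data do not fit the 1:1 ratio.

11.330; not consistent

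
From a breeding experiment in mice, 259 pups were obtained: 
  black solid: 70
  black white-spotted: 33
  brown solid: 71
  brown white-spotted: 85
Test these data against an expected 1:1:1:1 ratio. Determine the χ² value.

22.931

Expected counts for N = 259 under a 1:1:1:1 ratio (total parts = 4):
  black solid: 259 × 1/4 = 64.75
  black white-spotted: 259 × 1/4 = 64.75
  brown solid: 259 × 1/4 = 64.75
  brown white-spotted: 259 × 1/4 = 64.75
χ² = Σ (O − E)² / E
  black solid: (70 − 64.75)² / 64.75 = 0.4257
  black white-spotted: (33 − 64.75)² / 64.75 = 15.5685
  brown solid: (71 − 64.75)² / 64.75 = 0.6033
  brown white-spotted: (85 − 64.75)² / 64.75 = 6.3330
χ² = 0.4257 + 15.5685 + 0.6033 + 6.3330 = 22.9305 ≈ 22.931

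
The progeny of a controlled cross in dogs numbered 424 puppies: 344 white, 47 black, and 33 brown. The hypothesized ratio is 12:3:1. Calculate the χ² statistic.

17.006

Total ratio parts = 16. Expected numbers out of 424:
  white: 424 × 12/16 = 318
  black: 424 × 3/16 = 79.5
  brown: 424 × 1/16 = 26.5
χ² = Σ (O − E)² / E
  white: (344 − 318)² / 318 = 2.1258
  black: (47 − 79.5)² / 79.5 = 13.2862
  brown: (33 − 26.5)² / 26.5 = 1.5943
χ² = 2.1258 + 13.2862 + 1.5943 = 17.0063 ≈ 17.006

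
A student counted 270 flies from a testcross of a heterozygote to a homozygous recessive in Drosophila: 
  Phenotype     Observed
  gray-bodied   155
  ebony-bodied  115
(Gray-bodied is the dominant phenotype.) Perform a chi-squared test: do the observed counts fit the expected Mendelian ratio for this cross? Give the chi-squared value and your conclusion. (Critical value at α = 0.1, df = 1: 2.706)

A testcross of a heterozygote (Aa × aa) gives a 1:1 phenotypic ratio.
The 1:1 ratio has 2 parts, so with N = 270 the expected counts are:
  gray-bodied: 270 × 1/2 = 135
  ebony-bodied: 270 × 1/2 = 135
χ² = Σ (O − E)² / E
  gray-bodied: (155 − 135)² / 135 = 2.9630
  ebony-bodied: (115 − 135)² / 135 = 2.9630
χ² = 2.9630 + 2.9630 = 5.926
Degrees of freedom = 2 − 1 = 1; critical value at α = 0.1 is 2.706.
Since 5.926 > 2.706, we reject the null hypothesis — the data do not fit the 1:1 ratio.

5.926; not consistent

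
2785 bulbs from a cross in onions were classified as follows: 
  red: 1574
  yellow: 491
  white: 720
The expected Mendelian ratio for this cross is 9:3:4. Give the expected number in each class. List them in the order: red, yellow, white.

Total ratio parts = 16. Expected numbers out of 2785:
  red: 2785 × 9/16 = 1566.5625
  yellow: 2785 × 3/16 = 522.1875
  white: 2785 × 4/16 = 696.25

1566.5625, 522.1875, 696.25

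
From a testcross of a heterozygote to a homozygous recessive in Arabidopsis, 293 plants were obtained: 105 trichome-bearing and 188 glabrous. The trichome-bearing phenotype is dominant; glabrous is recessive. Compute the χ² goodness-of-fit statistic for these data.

23.512

A testcross of a heterozygote (Aa × aa) gives a 1:1 phenotypic ratio.
The 1:1 ratio has 2 parts, so with N = 293 the expected counts are:
  trichome-bearing: 293 × 1/2 = 146.5
  glabrous: 293 × 1/2 = 146.5
χ² = Σ (O − E)² / E
  trichome-bearing: (105 − 146.5)² / 146.5 = 11.7560
  glabrous: (188 − 146.5)² / 146.5 = 11.7560
χ² = 11.7560 + 11.7560 = 23.512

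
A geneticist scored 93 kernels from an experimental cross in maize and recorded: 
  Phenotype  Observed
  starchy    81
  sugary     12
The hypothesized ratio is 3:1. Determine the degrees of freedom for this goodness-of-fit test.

A goodness-of-fit test with 2 phenotype classes has df = 2 − 1 = 1.

1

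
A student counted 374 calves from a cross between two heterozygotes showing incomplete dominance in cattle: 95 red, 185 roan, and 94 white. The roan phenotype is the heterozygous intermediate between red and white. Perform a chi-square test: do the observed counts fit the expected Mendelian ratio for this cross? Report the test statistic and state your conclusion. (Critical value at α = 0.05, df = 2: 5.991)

0.048; consistent

With incomplete dominance, a heterozygote × heterozygote cross gives a 1:2:1 phenotypic ratio.
Expected counts for N = 374 under a 1:2:1 ratio (total parts = 4):
  red: 374 × 1/4 = 93.5
  roan: 374 × 2/4 = 187
  white: 374 × 1/4 = 93.5
χ² = Σ (O − E)² / E
  red: (95 − 93.5)² / 93.5 = 0.0241
  roan: (185 − 187)² / 187 = 0.0214
  white: (94 − 93.5)² / 93.5 = 0.0027
χ² = 0.0241 + 0.0214 + 0.0027 = 0.0482 ≈ 0.048
Degrees of freedom = 3 − 1 = 2; critical value at α = 0.05 is 5.991.
Since 0.048 < 5.991, we fail to reject the null hypothesis — the data are consistent with the 1:2:1 ratio.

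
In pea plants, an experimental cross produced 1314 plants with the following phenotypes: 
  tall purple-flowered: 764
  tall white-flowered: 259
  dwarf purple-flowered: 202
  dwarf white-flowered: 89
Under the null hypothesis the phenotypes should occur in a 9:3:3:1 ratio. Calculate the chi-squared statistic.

10.052

Under the 9:3:3:1 hypothesis (Σ ratio = 16, N = 1314):
  tall purple-flowered: 1314 × 9/16 = 739.125
  tall white-flowered: 1314 × 3/16 = 246.375
  dwarf purple-flowered: 1314 × 3/16 = 246.375
  dwarf white-flowered: 1314 × 1/16 = 82.125
χ² = Σ (O − E)² / E
  tall purple-flowered: (764 − 739.125)² / 739.125 = 0.8372
  tall white-flowered: (259 − 246.375)² / 246.375 = 0.6469
  dwarf purple-flowered: (202 − 246.375)² / 246.375 = 7.9925
  dwarf white-flowered: (89 − 82.125)² / 82.125 = 0.5755
χ² = 0.8372 + 0.6469 + 7.9925 + 0.5755 = 10.0521 ≈ 10.052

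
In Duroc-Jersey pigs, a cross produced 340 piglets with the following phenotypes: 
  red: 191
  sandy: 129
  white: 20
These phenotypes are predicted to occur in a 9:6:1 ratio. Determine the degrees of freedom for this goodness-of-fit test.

A goodness-of-fit test with 3 phenotype classes has df = 3 − 1 = 2.

2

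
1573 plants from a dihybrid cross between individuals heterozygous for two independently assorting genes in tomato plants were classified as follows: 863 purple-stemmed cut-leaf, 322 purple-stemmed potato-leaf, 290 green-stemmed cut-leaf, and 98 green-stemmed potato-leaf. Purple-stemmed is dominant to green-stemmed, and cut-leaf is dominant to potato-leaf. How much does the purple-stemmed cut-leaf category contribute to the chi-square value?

0.538

A dihybrid F₂ with independent assortment and complete dominance at both loci gives a 9:3:3:1 phenotypic ratio.
The 9:3:3:1 ratio has 16 parts, so with N = 1573 the expected counts are:
  purple-stemmed cut-leaf: 1573 × 9/16 = 884.8125
  purple-stemmed potato-leaf: 1573 × 3/16 = 294.9375
  green-stemmed cut-leaf: 1573 × 3/16 = 294.9375
  green-stemmed potato-leaf: 1573 × 1/16 = 98.3125
Contribution of purple-stemmed cut-leaf: (863 − 884.8125)² / 884.8125 = 0.5377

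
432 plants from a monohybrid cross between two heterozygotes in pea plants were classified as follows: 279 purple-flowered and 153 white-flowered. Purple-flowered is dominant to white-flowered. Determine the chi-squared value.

For a monohybrid cross between heterozygotes with complete dominance, the expected phenotypic ratio is 3:1.
Expected counts for N = 432 under a 3:1 ratio (total parts = 4):
  purple-flowered: 432 × 3/4 = 324
  white-flowered: 432 × 1/4 = 108
χ² = Σ (O − E)² / E
  purple-flowered: (279 − 324)² / 324 = 6.2500
  white-flowered: (153 − 108)² / 108 = 18.7500
χ² = 6.2500 + 18.7500 = 25.000

25.000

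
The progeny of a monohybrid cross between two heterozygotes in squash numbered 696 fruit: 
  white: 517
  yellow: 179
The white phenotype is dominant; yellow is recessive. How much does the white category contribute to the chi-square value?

For a monohybrid cross between heterozygotes with complete dominance, the expected phenotypic ratio is 3:1.
The 3:1 ratio has 4 parts, so with N = 696 the expected counts are:
  white: 696 × 3/4 = 522
  yellow: 696 × 1/4 = 174
Contribution of white: (517 − 522)² / 522 = 0.0479

0.048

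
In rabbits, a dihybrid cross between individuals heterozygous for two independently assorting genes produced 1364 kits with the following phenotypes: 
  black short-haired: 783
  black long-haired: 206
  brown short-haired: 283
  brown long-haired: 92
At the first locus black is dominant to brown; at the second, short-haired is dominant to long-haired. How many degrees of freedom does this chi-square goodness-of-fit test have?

3

A dihybrid F₂ with independent assortment and complete dominance at both loci gives a 9:3:3:1 phenotypic ratio.
A goodness-of-fit test with 4 phenotype classes has df = 4 − 1 = 3.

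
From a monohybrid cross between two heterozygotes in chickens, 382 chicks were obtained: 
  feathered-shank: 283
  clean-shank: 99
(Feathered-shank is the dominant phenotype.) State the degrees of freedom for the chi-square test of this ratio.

For a monohybrid cross between heterozygotes with complete dominance, the expected phenotypic ratio is 3:1.
A goodness-of-fit test with 2 phenotype classes has df = 2 − 1 = 1.

1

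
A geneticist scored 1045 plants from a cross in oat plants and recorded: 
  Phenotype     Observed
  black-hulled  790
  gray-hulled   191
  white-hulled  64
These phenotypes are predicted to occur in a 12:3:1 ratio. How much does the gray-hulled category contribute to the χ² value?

Under the 12:3:1 hypothesis (Σ ratio = 16, N = 1045):
  black-hulled: 1045 × 12/16 = 783.75
  gray-hulled: 1045 × 3/16 = 195.9375
  white-hulled: 1045 × 1/16 = 65.3125
Contribution of gray-hulled: (191 − 195.9375)² / 195.9375 = 0.1244

0.124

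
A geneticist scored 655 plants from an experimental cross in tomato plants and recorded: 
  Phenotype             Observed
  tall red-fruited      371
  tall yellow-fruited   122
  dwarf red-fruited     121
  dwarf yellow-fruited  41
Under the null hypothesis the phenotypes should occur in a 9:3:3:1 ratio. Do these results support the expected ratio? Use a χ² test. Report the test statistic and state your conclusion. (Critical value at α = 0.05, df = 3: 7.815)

Total ratio parts = 16. Expected numbers out of 655:
  tall red-fruited: 655 × 9/16 = 368.4375
  tall yellow-fruited: 655 × 3/16 = 122.8125
  dwarf red-fruited: 655 × 3/16 = 122.8125
  dwarf yellow-fruited: 655 × 1/16 = 40.9375
χ² = Σ (O − E)² / E
  tall red-fruited: (371 − 368.4375)² / 368.4375 = 0.0178
  tall yellow-fruited: (122 − 122.8125)² / 122.8125 = 0.0054
  dwarf red-fruited: (121 − 122.8125)² / 122.8125 = 0.0267
  dwarf yellow-fruited: (41 − 40.9375)² / 40.9375 = 0.0001
χ² = 0.0178 + 0.0054 + 0.0267 + 0.0001 = 0.050
Degrees of freedom = 4 − 1 = 3; critical value at α = 0.05 is 7.815.
Since 0.050 < 7.815, we fail to reject the null hypothesis — the data are consistent with the 9:3:3:1 ratio.

0.050; consistent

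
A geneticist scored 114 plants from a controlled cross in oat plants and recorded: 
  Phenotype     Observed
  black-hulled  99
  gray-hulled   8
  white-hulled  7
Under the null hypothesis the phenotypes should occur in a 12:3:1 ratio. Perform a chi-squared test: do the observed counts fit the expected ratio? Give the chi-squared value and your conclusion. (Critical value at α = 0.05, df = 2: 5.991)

Total ratio parts = 16. Expected numbers out of 114:
  black-hulled: 114 × 12/16 = 85.5
  gray-hulled: 114 × 3/16 = 21.375
  white-hulled: 114 × 1/16 = 7.125
χ² = Σ (O − E)² / E
  black-hulled: (99 − 85.5)² / 85.5 = 2.1316
  gray-hulled: (8 − 21.375)² / 21.375 = 8.3692
  white-hulled: (7 − 7.125)² / 7.125 = 0.0022
χ² = 2.1316 + 8.3692 + 0.0022 = 10.503
Degrees of freedom = 3 − 1 = 2; critical value at α = 0.05 is 5.991.
Since 10.503 > 5.991, we reject the null hypothesis — the data do not fit the 12:3:1 ratio.

10.503; not consistent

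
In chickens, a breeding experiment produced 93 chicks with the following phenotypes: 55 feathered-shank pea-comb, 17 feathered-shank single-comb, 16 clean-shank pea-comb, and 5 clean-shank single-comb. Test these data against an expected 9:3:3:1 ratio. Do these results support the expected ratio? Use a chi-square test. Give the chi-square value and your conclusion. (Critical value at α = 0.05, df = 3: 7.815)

0.381; consistent

Expected counts for N = 93 under a 9:3:3:1 ratio (total parts = 16):
  feathered-shank pea-comb: 93 × 9/16 = 52.3125
  feathered-shank single-comb: 93 × 3/16 = 17.4375
  clean-shank pea-comb: 93 × 3/16 = 17.4375
  clean-shank single-comb: 93 × 1/16 = 5.8125
χ² = Σ (O − E)² / E
  feathered-shank pea-comb: (55 − 52.3125)² / 52.3125 = 0.1381
  feathered-shank single-comb: (17 − 17.4375)² / 17.4375 = 0.0110
  clean-shank pea-comb: (16 − 17.4375)² / 17.4375 = 0.1185
  clean-shank single-comb: (5 − 5.8125)² / 5.8125 = 0.1136
χ² = 0.1381 + 0.0110 + 0.1185 + 0.1136 = 0.3812 ≈ 0.381
Degrees of freedom = 4 − 1 = 3; critical value at α = 0.05 is 7.815.
Since 0.381 < 7.815, we fail to reject the null hypothesis — the data are consistent with the 9:3:3:1 ratio.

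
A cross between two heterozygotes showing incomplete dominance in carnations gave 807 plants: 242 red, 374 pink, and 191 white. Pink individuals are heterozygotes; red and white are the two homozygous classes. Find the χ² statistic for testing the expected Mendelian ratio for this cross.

With incomplete dominance, a heterozygote × heterozygote cross gives a 1:2:1 phenotypic ratio.
Under the 1:2:1 hypothesis (Σ ratio = 4, N = 807):
  red: 807 × 1/4 = 201.75
  pink: 807 × 2/4 = 403.5
  white: 807 × 1/4 = 201.75
χ² = Σ (O − E)² / E
  red: (242 − 201.75)² / 201.75 = 8.0300
  pink: (374 − 403.5)² / 403.5 = 2.1568
  white: (191 − 201.75)² / 201.75 = 0.5728
χ² = 8.0300 + 2.1568 + 0.5728 = 10.7596 ≈ 10.760

10.760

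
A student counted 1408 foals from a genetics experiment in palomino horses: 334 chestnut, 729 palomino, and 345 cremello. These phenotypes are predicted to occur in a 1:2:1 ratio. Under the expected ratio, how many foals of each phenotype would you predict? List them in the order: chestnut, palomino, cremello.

Under the 1:2:1 hypothesis (Σ ratio = 4, N = 1408):
  chestnut: 1408 × 1/4 = 352
  palomino: 1408 × 2/4 = 704
  cremello: 1408 × 1/4 = 352

352, 704, 352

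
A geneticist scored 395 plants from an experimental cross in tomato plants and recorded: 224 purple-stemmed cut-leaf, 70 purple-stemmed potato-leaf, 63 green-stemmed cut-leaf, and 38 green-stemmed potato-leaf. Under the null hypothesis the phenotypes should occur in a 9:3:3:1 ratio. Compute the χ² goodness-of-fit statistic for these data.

9.069

Total ratio parts = 16. Expected numbers out of 395:
  purple-stemmed cut-leaf: 395 × 9/16 = 222.1875
  purple-stemmed potato-leaf: 395 × 3/16 = 74.0625
  green-stemmed cut-leaf: 395 × 3/16 = 74.0625
  green-stemmed potato-leaf: 395 × 1/16 = 24.6875
χ² = Σ (O − E)² / E
  purple-stemmed cut-leaf: (224 − 222.1875)² / 222.1875 = 0.0148
  purple-stemmed potato-leaf: (70 − 74.0625)² / 74.0625 = 0.2228
  green-stemmed cut-leaf: (63 − 74.0625)² / 74.0625 = 1.6524
  green-stemmed potato-leaf: (38 − 24.6875)² / 24.6875 = 7.1786
χ² = 0.0148 + 0.2228 + 1.6524 + 7.1786 = 9.0686 ≈ 9.069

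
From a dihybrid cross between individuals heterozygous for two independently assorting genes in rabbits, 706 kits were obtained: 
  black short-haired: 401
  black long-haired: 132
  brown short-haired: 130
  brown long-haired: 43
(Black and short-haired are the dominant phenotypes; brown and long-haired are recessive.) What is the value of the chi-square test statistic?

A dihybrid F₂ with independent assortment and complete dominance at both loci gives a 9:3:3:1 phenotypic ratio.
Total ratio parts = 16. Expected numbers out of 706:
  black short-haired: 706 × 9/16 = 397.125
  black long-haired: 706 × 3/16 = 132.375
  brown short-haired: 706 × 3/16 = 132.375
  brown long-haired: 706 × 1/16 = 44.125
χ² = Σ (O − E)² / E
  black short-haired: (401 − 397.125)² / 397.125 = 0.0378
  black long-haired: (132 − 132.375)² / 132.375 = 0.0011
  brown short-haired: (130 − 132.375)² / 132.375 = 0.0426
  brown long-haired: (43 − 44.125)² / 44.125 = 0.0287
χ² = 0.0378 + 0.0011 + 0.0426 + 0.0287 = 0.1102 ≈ 0.110

0.110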